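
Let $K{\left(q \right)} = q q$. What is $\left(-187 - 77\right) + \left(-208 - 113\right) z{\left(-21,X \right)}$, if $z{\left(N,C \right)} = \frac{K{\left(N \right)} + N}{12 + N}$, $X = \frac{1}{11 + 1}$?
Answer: $14716$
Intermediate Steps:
$K{\left(q \right)} = q^{2}$
$X = \frac{1}{12} \approx 0.083333$
$z{\left(N,C \right)} = \frac{N + N^{2}}{12 + N}$ ($z{\left(N,C \right)} = \frac{N^{2} + N}{12 + N} = \frac{N + N^{2}}{12 + N}$)
$\left(-187 - 77\right) + \left(-208 - 113\right) z{\left(-21,X \right)} = \left(-187 - 77\right) + \left(-208 - 113\right) \left(- \frac{21 \left(1 - 21\right)}{12 - 21}\right) = -264 + \left(-208 - 113\right) \left(\left(-21\right) \frac{1}{-9} \left(-20\right)\right) = -264 - 321 \left(\left(-21\right) \left(- \frac{1}{9}\right) \left(-20\right)\right) = -264 - -14980 = -264 + 14980 = 14716$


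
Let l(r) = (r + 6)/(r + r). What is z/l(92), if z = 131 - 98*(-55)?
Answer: 507932/49 ≈ 10366.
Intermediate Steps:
z = 5521 (z = 131 + 5390 = 5521)
l(r) = (6 + r)/(2*r) (l(r) = (6 + r)/((2*r)) = (6 + r)*(1/(2*r)) = (6 + r)/(2*r))
z/l(92) = 5521/(((½)*(6 + 92)/92)) = 5521/(((½)*(1/92)*98)) = 5521/(49/92) = 5521*(92/49) = 507932/49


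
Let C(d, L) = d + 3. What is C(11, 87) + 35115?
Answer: 35129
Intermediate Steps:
C(d, L) = 3 + d
C(11, 87) + 35115 = (3 + 11) + 35115 = 14 + 35115 = 35129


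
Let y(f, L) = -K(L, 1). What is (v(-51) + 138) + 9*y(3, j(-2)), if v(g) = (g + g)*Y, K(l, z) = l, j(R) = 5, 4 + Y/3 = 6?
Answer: -519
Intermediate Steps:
Y = 6 (Y = -12 + 3*6 = -12 + 18 = 6)
v(g) = 12*g (v(g) = (g + g)*6 = (2*g)*6 = 12*g)
y(f, L) = -L
(v(-51) + 138) + 9*y(3, j(-2)) = (12*(-51) + 138) + 9*(-1*5) = (-612 + 138) + 9*(-5) = -474 - 45 = -519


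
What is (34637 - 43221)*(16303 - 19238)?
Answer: 25194040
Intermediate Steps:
(34637 - 43221)*(16303 - 19238) = -8584*(-2935) = 25194040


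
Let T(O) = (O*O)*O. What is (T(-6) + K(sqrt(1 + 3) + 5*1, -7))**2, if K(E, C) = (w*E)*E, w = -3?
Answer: 131769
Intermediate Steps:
K(E, C) = -3*E**2 (K(E, C) = (-3*E)*E = -3*E**2)
T(O) = O**3 (T(O) = O**2*O = O**3)
(T(-6) + K(sqrt(1 + 3) + 5*1, -7))**2 = ((-6)**3 - 3*(sqrt(1 + 3) + 5*1)**2)**2 = (-216 - 3*(sqrt(4) + 5)**2)**2 = (-216 - 3*(2 + 5)**2)**2 = (-216 - 3*7**2)**2 = (-216 - 3*49)**2 = (-216 - 147)**2 = (-363)**2 = 131769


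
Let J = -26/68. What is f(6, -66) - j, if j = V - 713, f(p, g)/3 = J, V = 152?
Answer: 19035/34 ≈ 559.85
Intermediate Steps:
J = -13/34 (J = -26*1/68 = -13/34 ≈ -0.38235)
f(p, g) = -39/34 (f(p, g) = 3*(-13/34) = -39/34)
j = -561 (j = 152 - 713 = -561)
f(6, -66) - j = -39/34 - 1*(-561) = -39/34 + 561 = 19035/34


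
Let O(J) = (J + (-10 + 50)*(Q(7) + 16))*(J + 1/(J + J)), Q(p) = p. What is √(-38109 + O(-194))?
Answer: I*√6735145530/194 ≈ 423.03*I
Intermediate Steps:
O(J) = (920 + J)*(J + 1/(2*J)) (O(J) = (J + (-10 + 50)*(7 + 16))*(J + 1/(J + J)) = (J + 40*23)*(J + 1/(2*J)) = (J + 920)*(J + 1/(2*J)) = (920 + J)*(J + 1/(2*J)))
√(-38109 + O(-194)) = √(-38109 + (½ + (-194)² + 460/(-194) + 920*(-194))) = √(-38109 + (½ + 37636 + 460*(-1/194) - 178480)) = √(-38109 + (½ + 37636 - 230/97 - 178480)) = √(-38109 - 27324099/194) = √(-34717245/194) = I*√6735145530/194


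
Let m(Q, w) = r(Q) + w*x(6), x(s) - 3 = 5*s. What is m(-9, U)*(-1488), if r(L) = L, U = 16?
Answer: -772272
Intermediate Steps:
x(s) = 3 + 5*s
m(Q, w) = Q + 33*w (m(Q, w) = Q + w*(3 + 5*6) = Q + w*(3 + 30) = Q + w*33 = Q + 33*w)
m(-9, U)*(-1488) = (-9 + 33*16)*(-1488) = (-9 + 528)*(-1488) = 519*(-1488) = -772272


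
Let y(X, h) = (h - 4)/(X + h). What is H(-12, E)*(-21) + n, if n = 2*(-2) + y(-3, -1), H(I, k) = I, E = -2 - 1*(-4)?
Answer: 997/4 ≈ 249.25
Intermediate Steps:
E = 2 (E = -2 + 4 = 2)
y(X, h) = (-4 + h)/(X + h)
n = -11/4 (n = 2*(-2) + (-4 - 1)/(-3 - 1) = -4 - 5/(-4) = -4 - 1/4*(-5) = -4 + 5/4 = -11/4 ≈ -2.7500)
H(-12, E)*(-21) + n = -12*(-21) - 11/4 = 252 - 11/4 = 997/4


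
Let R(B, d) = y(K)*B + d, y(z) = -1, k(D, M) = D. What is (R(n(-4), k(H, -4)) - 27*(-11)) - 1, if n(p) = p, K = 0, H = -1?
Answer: 299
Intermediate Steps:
R(B, d) = d - B (R(B, d) = -B + d = d - B)
(R(n(-4), k(H, -4)) - 27*(-11)) - 1 = ((-1 - 1*(-4)) - 27*(-11)) - 1 = ((-1 + 4) + 297) - 1 = (3 + 297) - 1 = 300 - 1 = 299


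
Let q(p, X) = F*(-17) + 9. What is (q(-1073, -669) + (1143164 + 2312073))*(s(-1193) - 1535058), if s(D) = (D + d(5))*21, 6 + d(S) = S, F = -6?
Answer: -5390798985936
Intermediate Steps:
d(S) = -6 + S
q(p, X) = 111 (q(p, X) = -6*(-17) + 9 = 102 + 9 = 111)
s(D) = -21 + 21*D (s(D) = (D + (-6 + 5))*21 = (D - 1)*21 = (-1 + D)*21 = -21 + 21*D)
(q(-1073, -669) + (1143164 + 2312073))*(s(-1193) - 1535058) = (111 + (1143164 + 2312073))*((-21 + 21*(-1193)) - 1535058) = (111 + 3455237)*((-21 - 25053) - 1535058) = 3455348*(-25074 - 1535058) = 3455348*(-1560132) = -5390798985936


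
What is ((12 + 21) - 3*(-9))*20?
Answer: 1200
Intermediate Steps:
((12 + 21) - 3*(-9))*20 = (33 + 27)*20 = 60*20 = 1200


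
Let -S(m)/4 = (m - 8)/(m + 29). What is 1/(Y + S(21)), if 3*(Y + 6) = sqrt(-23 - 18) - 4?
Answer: -15700/140003 - 625*I*sqrt(41)/140003 ≈ -0.11214 - 0.028585*I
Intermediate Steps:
S(m) = -4*(-8 + m)/(29 + m) (S(m) = -4*(m - 8)/(m + 29) = -4*(-8 + m)/(29 + m))
Y = -22/3 + I*sqrt(41)/3 (Y = -6 + (sqrt(-23 - 18) - 4)/3 = -6 + (sqrt(-41) - 4)/3 = -6 + (I*sqrt(41) - 4)/3 = -6 + (-4 + I*sqrt(41))/3 = -6 + (-4/3 + I*sqrt(41)/3) = -22/3 + I*sqrt(41)/3 ≈ -7.3333 + 2.1344*I)
1/(Y + S(21)) = 1/((-22/3 + I*sqrt(41)/3) + 4*(8 - 1*21)/(29 + 21)) = 1/((-22/3 + I*sqrt(41)/3) + 4*(8 - 21)/50) = 1/((-22/3 + I*sqrt(41)/3) + 4*(1/50)*(-13)) = 1/((-22/3 + I*sqrt(41)/3) - 26/25) = 1/(-628/75 + I*sqrt(41)/3)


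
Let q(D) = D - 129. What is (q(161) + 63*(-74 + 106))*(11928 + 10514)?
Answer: 45961216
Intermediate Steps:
q(D) = -129 + D
(q(161) + 63*(-74 + 106))*(11928 + 10514) = ((-129 + 161) + 63*(-74 + 106))*(11928 + 10514) = (32 + 63*32)*22442 = (32 + 2016)*22442 = 2048*22442 = 45961216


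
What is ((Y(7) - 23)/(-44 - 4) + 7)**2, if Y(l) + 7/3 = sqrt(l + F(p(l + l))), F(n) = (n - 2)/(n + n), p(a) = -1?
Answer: 2350265/41472 - 271*sqrt(34)/1728 ≈ 55.757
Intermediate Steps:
F(n) = (-2 + n)/(2*n) (F(n) = (-2 + n)/((2*n)) = (-2 + n)*(1/(2*n)) = (-2 + n)/(2*n))
Y(l) = -7/3 + sqrt(3/2 + l) (Y(l) = -7/3 + sqrt(l + (1/2)*(-2 - 1)/(-1)) = -7/3 + sqrt(l + (1/2)*(-1)*(-3)) = -7/3 + sqrt(l + 3/2) = -7/3 + sqrt(3/2 + l))
((Y(7) - 23)/(-44 - 4) + 7)**2 = (((-7/3 + sqrt(6 + 4*7)/2) - 23)/(-44 - 4) + 7)**2 = (((-7/3 + sqrt(6 + 28)/2) - 23)/(-48) + 7)**2 = (((-7/3 + sqrt(34)/2) - 23)*(-1/48) + 7)**2 = ((-76/3 + sqrt(34)/2)*(-1/48) + 7)**2 = ((19/36 - sqrt(34)/96) + 7)**2 = (271/36 - sqrt(34)/96)**2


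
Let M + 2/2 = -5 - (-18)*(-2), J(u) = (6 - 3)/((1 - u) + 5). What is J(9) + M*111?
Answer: -4663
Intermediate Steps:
J(u) = 3/(6 - u)
M = -42 (M = -1 + (-5 - (-18)*(-2)) = -1 + (-5 - 6*6) = -1 + (-5 - 36) = -1 - 41 = -42)
J(9) + M*111 = -3/(-6 + 9) - 42*111 = -3/3 - 4662 = -3*⅓ - 4662 = -1 - 4662 = -4663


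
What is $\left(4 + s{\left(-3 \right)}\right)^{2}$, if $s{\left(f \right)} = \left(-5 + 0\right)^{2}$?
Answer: $841$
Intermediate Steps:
$s{\left(f \right)} = 25$ ($s{\left(f \right)} = \left(-5\right)^{2} = 25$)
$\left(4 + s{\left(-3 \right)}\right)^{2} = \left(4 + 25\right)^{2} = 29^{2} = 841$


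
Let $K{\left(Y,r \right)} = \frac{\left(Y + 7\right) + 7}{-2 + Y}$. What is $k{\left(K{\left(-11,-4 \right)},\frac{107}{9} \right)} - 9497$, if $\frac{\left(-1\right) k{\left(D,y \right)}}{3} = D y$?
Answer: $- \frac{123354}{13} \approx -9488.8$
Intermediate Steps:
$K{\left(Y,r \right)} = \frac{14 + Y}{-2 + Y}$ ($K{\left(Y,r \right)} = \frac{\left(7 + Y\right) + 7}{-2 + Y} = \frac{14 + Y}{-2 + Y}$)
$k{\left(D,y \right)} = - 3 D y$
$k{\left(K{\left(-11,-4 \right)},\frac{107}{9} \right)} - 9497 = - 3 \frac{14 - 11}{-2 - 11} \cdot \frac{107}{9} - 9497 = - 3 \frac{1}{-13} \cdot 3 \cdot 107 \cdot \frac{1}{9} - 9497 = \left(-3\right) \left(\left(- \frac{1}{13}\right) 3\right) \frac{107}{9} - 9497 = \left(-3\right) \left(- \frac{3}{13}\right) \frac{107}{9} - 9497 = \frac{107}{13} - 9497 = - \frac{123354}{13}$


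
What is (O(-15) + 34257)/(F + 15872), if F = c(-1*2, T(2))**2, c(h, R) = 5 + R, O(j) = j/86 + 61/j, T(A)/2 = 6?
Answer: 44186059/20847690 ≈ 2.1195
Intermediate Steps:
T(A) = 12 (T(A) = 2*6 = 12)
O(j) = 61/j + j/86 (O(j) = j*(1/86) + 61/j = j/86 + 61/j = 61/j + j/86)
F = 289 (F = (5 + 12)**2 = 17**2 = 289)
(O(-15) + 34257)/(F + 15872) = ((61/(-15) + (1/86)*(-15)) + 34257)/(289 + 15872) = ((61*(-1/15) - 15/86) + 34257)/16161 = ((-61/15 - 15/86) + 34257)*(1/16161) = (-5471/1290 + 34257)*(1/16161) = (44186059/1290)*(1/16161) = 44186059/20847690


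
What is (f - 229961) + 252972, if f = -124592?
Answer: -101581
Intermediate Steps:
(f - 229961) + 252972 = (-124592 - 229961) + 252972 = -354553 + 252972 = -101581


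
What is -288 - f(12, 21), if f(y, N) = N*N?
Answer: -729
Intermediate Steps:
f(y, N) = N²
-288 - f(12, 21) = -288 - 1*21² = -288 - 1*441 = -288 - 441 = -729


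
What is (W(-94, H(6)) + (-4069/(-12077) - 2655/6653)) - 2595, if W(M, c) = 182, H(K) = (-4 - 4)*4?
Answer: -14914261187/6180637 ≈ -2413.1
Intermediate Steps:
H(K) = -32 (H(K) = -8*4 = -32)
(W(-94, H(6)) + (-4069/(-12077) - 2655/6653)) - 2595 = (182 + (-4069/(-12077) - 2655/6653)) - 2595 = (182 + (-4069*(-1/12077) - 2655*1/6653)) - 2595 = (182 + (313/929 - 2655/6653)) - 2595 = (182 - 384106/6180637) - 2595 = 1124491828/6180637 - 2595 = -14914261187/6180637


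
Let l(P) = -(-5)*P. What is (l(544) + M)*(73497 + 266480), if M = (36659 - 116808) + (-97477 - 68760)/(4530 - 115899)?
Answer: -2931629852206528/111369 ≈ -2.6324e+10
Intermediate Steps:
l(P) = 5*P
M = -8925947744/111369 (M = -80149 - 166237/(-111369) = -80149 - 166237*(-1/111369) = -80149 + 166237/111369 = -8925947744/111369 ≈ -80148.)
(l(544) + M)*(73497 + 266480) = (5*544 - 8925947744/111369)*(73497 + 266480) = (2720 - 8925947744/111369)*339977 = -8623024064/111369*339977 = -2931629852206528/111369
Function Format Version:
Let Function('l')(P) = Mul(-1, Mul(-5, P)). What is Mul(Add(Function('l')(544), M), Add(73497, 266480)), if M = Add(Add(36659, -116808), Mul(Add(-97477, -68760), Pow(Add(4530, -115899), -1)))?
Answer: Rational(-2931629852206528, 111369) ≈ -2.6324e+10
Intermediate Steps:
Function('l')(P) = Mul(5, P)
M = Rational(-8925947744, 111369) (M = Add(-80149, Mul(-166237, Pow(-111369, -1))) = Add(-80149, Mul(-166237, Rational(-1, 111369))) = Add(-80149, Rational(166237, 111369)) = Rational(-8925947744, 111369) ≈ -80148.)
Mul(Add(Function('l')(544), M), Add(73497, 266480)) = Mul(Add(Mul(5, 544), Rational(-8925947744, 111369)), Add(73497, 266480)) = Mul(Add(2720, Rational(-8925947744, 111369)), 339977) = Mul(Rational(-8623024064, 111369), 339977) = Rational(-2931629852206528, 111369)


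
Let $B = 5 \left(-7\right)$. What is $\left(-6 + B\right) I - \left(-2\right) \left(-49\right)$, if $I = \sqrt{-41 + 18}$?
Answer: $-98 - 41 i \sqrt{23} \approx -98.0 - 196.63 i$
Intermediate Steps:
$B = -35$
$I = i \sqrt{23}$ ($I = \sqrt{-23} = i \sqrt{23} \approx 4.7958 i$)
$\left(-6 + B\right) I - \left(-2\right) \left(-49\right) = \left(-6 - 35\right) i \sqrt{23} - \left(-2\right) \left(-49\right) = - 41 i \sqrt{23} - 98 = -98 - 41 i \sqrt{23}$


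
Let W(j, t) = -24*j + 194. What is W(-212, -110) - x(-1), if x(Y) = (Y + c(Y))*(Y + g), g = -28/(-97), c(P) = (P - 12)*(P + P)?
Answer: 514079/97 ≈ 5299.8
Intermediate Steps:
W(j, t) = 194 - 24*j
c(P) = 2*P*(-12 + P) (c(P) = (-12 + P)*(2*P) = 2*P*(-12 + P))
g = 28/97 (g = -28*(-1/97) = 28/97 ≈ 0.28866)
x(Y) = (28/97 + Y)*(Y + 2*Y*(-12 + Y)) (x(Y) = (Y + 2*Y*(-12 + Y))*(Y + 28/97) = (Y + 2*Y*(-12 + Y))*(28/97 + Y) = (28/97 + Y)*(Y + 2*Y*(-12 + Y)))
W(-212, -110) - x(-1) = (194 - 24*(-212)) - (-1)*(-644 - 2175*(-1) + 194*(-1)²)/97 = (194 + 5088) - (-1)*(-644 + 2175 + 194*1)/97 = 5282 - (-1)*(-644 + 2175 + 194)/97 = 5282 - (-1)*1725/97 = 5282 - 1*(-1725/97) = 5282 + 1725/97 = 514079/97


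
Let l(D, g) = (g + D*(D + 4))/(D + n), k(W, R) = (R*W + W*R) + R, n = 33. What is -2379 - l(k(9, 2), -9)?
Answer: -170496/71 ≈ -2401.4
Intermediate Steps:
k(W, R) = R + 2*R*W (k(W, R) = (R*W + R*W) + R = 2*R*W + R = R + 2*R*W)
l(D, g) = (g + D*(4 + D))/(33 + D) (l(D, g) = (g + D*(D + 4))/(D + 33) = (g + D*(4 + D))/(33 + D))
-2379 - l(k(9, 2), -9) = -2379 - (-9 + (2*(1 + 2*9))² + 4*(2*(1 + 2*9)))/(33 + 2*(1 + 2*9)) = -2379 - (-9 + (2*(1 + 18))² + 4*(2*(1 + 18)))/(33 + 2*(1 + 18)) = -2379 - (-9 + (2*19)² + 4*(2*19))/(33 + 2*19) = -2379 - (-9 + 38² + 4*38)/(33 + 38) = -2379 - (-9 + 1444 + 152)/71 = -2379 - 1587/71 = -170496/71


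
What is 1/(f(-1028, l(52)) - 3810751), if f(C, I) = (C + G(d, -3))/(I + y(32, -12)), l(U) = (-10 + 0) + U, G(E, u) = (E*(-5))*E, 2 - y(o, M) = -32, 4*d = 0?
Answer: -19/72404526 ≈ -2.6241e-7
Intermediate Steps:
d = 0 (d = (1/4)*0 = 0)
y(o, M) = 34 (y(o, M) = 2 - 1*(-32) = 2 + 32 = 34)
G(E, u) = -5*E**2 (G(E, u) = (-5*E)*E = -5*E**2)
l(U) = -10 + U
f(C, I) = C/(34 + I) (f(C, I) = (C - 5*0**2)/(I + 34) = (C - 5*0)/(34 + I) = (C + 0)/(34 + I) = C/(34 + I))
1/(f(-1028, l(52)) - 3810751) = 1/(-1028/(34 + (-10 + 52)) - 3810751) = 1/(-1028/(34 + 42) - 3810751) = 1/(-1028/76 - 3810751) = 1/(-1028*1/76 - 3810751) = 1/(-257/19 - 3810751) = 1/(-72404526/19) = -19/72404526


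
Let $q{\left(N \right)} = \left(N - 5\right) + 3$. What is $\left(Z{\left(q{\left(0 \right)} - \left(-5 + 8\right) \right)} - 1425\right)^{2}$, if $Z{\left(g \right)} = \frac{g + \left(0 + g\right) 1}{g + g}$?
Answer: $2027776$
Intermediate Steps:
$q{\left(N \right)} = -2 + N$ ($q{\left(N \right)} = \left(-5 + N\right) + 3 = -2 + N$)
$Z{\left(g \right)} = 1$ ($Z{\left(g \right)} = \frac{g + g 1}{2 g} = \left(g + g\right) \frac{1}{2 g} = 2 g \frac{1}{2 g} = 1$)
$\left(Z{\left(q{\left(0 \right)} - \left(-5 + 8\right) \right)} - 1425\right)^{2} = \left(1 - 1425\right)^{2} = \left(-1424\right)^{2} = 2027776$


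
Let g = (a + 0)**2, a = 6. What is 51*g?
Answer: 1836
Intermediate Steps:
g = 36 (g = (6 + 0)**2 = 6**2 = 36)
51*g = 51*36 = 1836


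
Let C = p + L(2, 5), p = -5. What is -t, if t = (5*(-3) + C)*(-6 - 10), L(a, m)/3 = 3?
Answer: -176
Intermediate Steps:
L(a, m) = 9 (L(a, m) = 3*3 = 9)
C = 4 (C = -5 + 9 = 4)
t = 176 (t = (5*(-3) + 4)*(-6 - 10) = (-15 + 4)*(-16) = -11*(-16) = 176)
-t = -1*176 = -176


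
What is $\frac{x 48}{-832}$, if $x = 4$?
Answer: $- \frac{3}{13} \approx -0.23077$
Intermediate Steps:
$\frac{x 48}{-832} = \frac{4 \cdot 48}{-832} = 192 \left(- \frac{1}{832}\right) = - \frac{3}{13}$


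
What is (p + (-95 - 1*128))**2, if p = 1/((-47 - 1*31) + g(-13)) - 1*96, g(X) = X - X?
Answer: 619163689/6084 ≈ 1.0177e+5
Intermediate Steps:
g(X) = 0
p = -7489/78 (p = 1/((-47 - 1*31) + 0) - 1*96 = 1/((-47 - 31) + 0) - 96 = 1/(-78 + 0) - 96 = 1/(-78) - 96 = -1/78 - 96 = -7489/78 ≈ -96.013)
(p + (-95 - 1*128))**2 = (-7489/78 + (-95 - 1*128))**2 = (-7489/78 + (-95 - 128))**2 = (-7489/78 - 223)**2 = (-24883/78)**2 = 619163689/6084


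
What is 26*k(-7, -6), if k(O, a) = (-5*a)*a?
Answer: -4680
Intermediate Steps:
k(O, a) = -5*a**2
26*k(-7, -6) = 26*(-5*(-6)**2) = 26*(-5*36) = 26*(-180) = -4680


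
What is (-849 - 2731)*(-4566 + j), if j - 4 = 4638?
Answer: -272080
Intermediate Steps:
j = 4642 (j = 4 + 4638 = 4642)
(-849 - 2731)*(-4566 + j) = (-849 - 2731)*(-4566 + 4642) = -3580*76 = -272080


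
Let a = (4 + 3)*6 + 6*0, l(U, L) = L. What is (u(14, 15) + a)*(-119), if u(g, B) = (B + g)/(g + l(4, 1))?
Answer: -78421/15 ≈ -5228.1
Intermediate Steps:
a = 42 (a = 7*6 + 0 = 42 + 0 = 42)
u(g, B) = (B + g)/(1 + g) (u(g, B) = (B + g)/(g + 1) = (B + g)/(1 + g))
(u(14, 15) + a)*(-119) = ((15 + 14)/(1 + 14) + 42)*(-119) = (29/15 + 42)*(-119) = (659/15)*(-119) = -78421/15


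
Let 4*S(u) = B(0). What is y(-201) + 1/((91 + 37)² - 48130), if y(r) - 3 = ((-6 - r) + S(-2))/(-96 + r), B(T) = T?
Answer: 223181/95238 ≈ 2.3434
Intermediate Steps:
S(u) = 0 (S(u) = (¼)*0 = 0)
y(r) = 3 + (-6 - r)/(-96 + r) (y(r) = 3 + ((-6 - r) + 0)/(-96 + r) = 3 + (-6 - r)/(-96 + r))
y(-201) + 1/((91 + 37)² - 48130) = 2*(-147 - 201)/(-96 - 201) + 1/((91 + 37)² - 48130) = 2*(-348)/(-297) + 1/(128² - 48130) = 2*(-1/297)*(-348) + 1/(16384 - 48130) = 232/99 + 1/(-31746) = 232/99 - 1/31746 = 223181/95238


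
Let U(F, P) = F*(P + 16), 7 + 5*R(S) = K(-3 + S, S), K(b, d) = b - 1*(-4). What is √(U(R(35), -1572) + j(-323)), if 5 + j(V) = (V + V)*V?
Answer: √4990705/5 ≈ 446.80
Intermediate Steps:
j(V) = -5 + 2*V² (j(V) = -5 + (V + V)*V = -5 + (2*V)*V = -5 + 2*V²)
K(b, d) = 4 + b (K(b, d) = b + 4 = 4 + b)
R(S) = -6/5 + S/5 (R(S) = -7/5 + (4 + (-3 + S))/5 = -7/5 + (1 + S)/5 = -7/5 + (⅕ + S/5) = -6/5 + S/5)
U(F, P) = F*(16 + P)
√(U(R(35), -1572) + j(-323)) = √((-6/5 + (⅕)*35)*(16 - 1572) + (-5 + 2*(-323)²)) = √((-6/5 + 7)*(-1556) + (-5 + 2*104329)) = √((29/5)*(-1556) + (-5 + 208658)) = √(-45124/5 + 208653) = √(998141/5) = √4990705/5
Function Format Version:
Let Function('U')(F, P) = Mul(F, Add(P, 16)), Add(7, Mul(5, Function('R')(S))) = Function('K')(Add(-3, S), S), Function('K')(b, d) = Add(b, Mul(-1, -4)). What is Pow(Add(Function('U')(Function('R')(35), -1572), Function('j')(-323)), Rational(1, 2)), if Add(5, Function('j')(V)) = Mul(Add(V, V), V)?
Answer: Mul(Rational(1, 5), Pow(4990705, Rational(1, 2))) ≈ 446.80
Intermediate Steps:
Function('j')(V) = Add(-5, Mul(2, Pow(V, 2))) (Function('j')(V) = Add(-5, Mul(Add(V, V), V)) = Add(-5, Mul(Mul(2, V), V)) = Add(-5, Mul(2, Pow(V, 2))))
Function('K')(b, d) = Add(4, b) (Function('K')(b, d) = Add(b, 4) = Add(4, b))
Function('R')(S) = Add(Rational(-6, 5), Mul(Rational(1, 5), S)) (Function('R')(S) = Add(Rational(-7, 5), Mul(Rational(1, 5), Add(4, Add(-3, S)))) = Add(Rational(-7, 5), Mul(Rational(1, 5), Add(1, S))) = Add(Rational(-7, 5), Add(Rational(1, 5), Mul(Rational(1, 5), S))) = Add(Rational(-6, 5), Mul(Rational(1, 5), S)))
Function('U')(F, P) = Mul(F, Add(16, P))
Pow(Add(Function('U')(Function('R')(35), -1572), Function('j')(-323)), Rational(1, 2)) = Pow(Add(Mul(Add(Rational(-6, 5), Mul(Rational(1, 5), 35)), Add(16, -1572)), Add(-5, Mul(2, Pow(-323, 2)))), Rational(1, 2)) = Pow(Add(Mul(Add(Rational(-6, 5), 7), -1556), Add(-5, Mul(2, 104329))), Rational(1, 2)) = Pow(Add(Mul(Rational(29, 5), -1556), Add(-5, 208658)), Rational(1, 2)) = Pow(Add(Rational(-45124, 5), 208653), Rational(1, 2)) = Pow(Rational(998141, 5), Rational(1, 2)) = Mul(Rational(1, 5), Pow(4990705, Rational(1, 2)))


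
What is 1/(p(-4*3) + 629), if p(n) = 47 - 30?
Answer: 1/646 ≈ 0.0015480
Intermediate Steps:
p(n) = 17
1/(p(-4*3) + 629) = 1/(17 + 629) = 1/646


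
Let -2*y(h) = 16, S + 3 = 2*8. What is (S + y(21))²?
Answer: 25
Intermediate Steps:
S = 13 (S = -3 + 2*8 = -3 + 16 = 13)
y(h) = -8 (y(h) = -½*16 = -8)
(S + y(21))² = (13 - 8)² = 5² = 25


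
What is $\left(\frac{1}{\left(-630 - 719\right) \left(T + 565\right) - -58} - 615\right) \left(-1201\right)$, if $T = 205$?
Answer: $\frac{767178720481}{1038672} \approx 7.3862 \cdot 10^{5}$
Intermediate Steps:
$\left(\frac{1}{\left(-630 - 719\right) \left(T + 565\right) - -58} - 615\right) \left(-1201\right) = \left(\frac{1}{\left(-630 - 719\right) \left(205 + 565\right) - -58} - 615\right) \left(-1201\right) = \left(\frac{1}{\left(-1349\right) 770 + \left(-680 + 738\right)} - 615\right) \left(-1201\right) = \left(\frac{1}{-1038730 + 58} - 615\right) \left(-1201\right) = \left(\frac{1}{-1038672} - 615\right) \left(-1201\right) = \left(- \frac{1}{1038672} - 615\right) \left(-1201\right) = \left(- \frac{638783281}{1038672}\right) \left(-1201\right) = \frac{767178720481}{1038672}$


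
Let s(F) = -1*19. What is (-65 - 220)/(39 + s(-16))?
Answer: -57/4 ≈ -14.250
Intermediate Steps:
s(F) = -19
(-65 - 220)/(39 + s(-16)) = (-65 - 220)/(39 - 19) = -285/20 = -285*1/20 = -57/4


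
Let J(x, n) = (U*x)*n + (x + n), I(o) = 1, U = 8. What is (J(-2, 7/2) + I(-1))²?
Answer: 11449/4 ≈ 2862.3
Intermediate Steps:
J(x, n) = n + x + 8*n*x (J(x, n) = (8*x)*n + (x + n) = 8*n*x + (n + x) = n + x + 8*n*x)
(J(-2, 7/2) + I(-1))² = ((7/2 - 2 + 8*(7/2)*(-2)) + 1)² = ((7/2 - 2 - 56) + 1)² = (-109/2 + 1)² = (-107/2)² = 11449/4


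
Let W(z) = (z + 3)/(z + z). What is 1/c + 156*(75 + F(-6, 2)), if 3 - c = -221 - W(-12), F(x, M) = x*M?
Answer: 17641268/1795 ≈ 9828.0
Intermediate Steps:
W(z) = (3 + z)/(2*z) (W(z) = (3 + z)/((2*z)) = (3 + z)*(1/(2*z)) = (3 + z)/(2*z))
F(x, M) = M*x
c = 1795/8 (c = 3 - (-221 - (3 - 12)/(2*(-12))) = 3 - (-221 - (-1)*(-9)/(2*12)) = 3 - (-221 - 1*3/8) = 3 - (-221 - 3/8) = 3 - 1*(-1771/8) = 3 + 1771/8 = 1795/8 ≈ 224.38)
1/c + 156*(75 + F(-6, 2)) = 1/(1795/8) + 156*(75 + 2*(-6)) = 8/1795 + 156*(75 - 12) = 8/1795 + 156*63 = 8/1795 + 9828 = 17641268/1795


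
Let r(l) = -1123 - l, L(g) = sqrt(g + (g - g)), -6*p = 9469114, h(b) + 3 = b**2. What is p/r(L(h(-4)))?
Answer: 5316907511/3783348 - 4734557*sqrt(13)/3783348 ≈ 1400.8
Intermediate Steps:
h(b) = -3 + b**2
p = -4734557/3 (p = -1/6*9469114 = -4734557/3 ≈ -1.5782e+6)
L(g) = sqrt(g) (L(g) = sqrt(g + 0) = sqrt(g))
p/r(L(h(-4))) = -4734557/(3*(-1123 - sqrt(-3 + (-4)**2))) = -4734557/(3*(-1123 - sqrt(-3 + 16))) = -4734557/(3*(-1123 - sqrt(13)))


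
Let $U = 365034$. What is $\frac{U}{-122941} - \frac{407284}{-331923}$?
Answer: $- \frac{71091278138}{40806945543} \approx -1.7421$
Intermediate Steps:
$\frac{U}{-122941} - \frac{407284}{-331923} = \frac{365034}{-122941} - \frac{407284}{-331923} = 365034 \left(- \frac{1}{122941}\right) - - \frac{407284}{331923} = - \frac{365034}{122941} + \frac{407284}{331923} = - \frac{71091278138}{40806945543}$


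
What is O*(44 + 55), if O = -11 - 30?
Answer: -4059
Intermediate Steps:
O = -41
O*(44 + 55) = -41*(44 + 55) = -41*99 = -4059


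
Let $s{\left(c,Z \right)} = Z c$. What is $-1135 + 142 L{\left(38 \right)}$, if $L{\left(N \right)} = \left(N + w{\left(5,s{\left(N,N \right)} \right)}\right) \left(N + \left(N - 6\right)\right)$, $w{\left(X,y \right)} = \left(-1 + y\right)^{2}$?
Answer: $20697931645$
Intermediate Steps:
$L{\left(N \right)} = \left(-6 + 2 N\right) \left(N + \left(-1 + N^{2}\right)^{2}\right)$ ($L{\left(N \right)} = \left(N + \left(-1 + N N\right)^{2}\right) \left(N + \left(N - 6\right)\right) = \left(N + \left(-1 + N^{2}\right)^{2}\right) \left(N + \left(N - 6\right)\right) = \left(N + \left(-1 + N^{2}\right)^{2}\right) \left(N + \left(-6 + N\right)\right) = \left(N + \left(-1 + N^{2}\right)^{2}\right) \left(-6 + 2 N\right) = \left(-6 + 2 N\right) \left(N + \left(-1 + N^{2}\right)^{2}\right)$)
$-1135 + 142 L{\left(38 \right)} = -1135 + 142 \left(\left(-6\right) 38 - 6 \left(-1 + 38^{2}\right)^{2} + 2 \cdot 38^{2} + 2 \cdot 38 \left(-1 + 38^{2}\right)^{2}\right) = -1135 + 142 \left(-228 - 6 \left(-1 + 1444\right)^{2} + 2 \cdot 1444 + 2 \cdot 38 \left(-1 + 1444\right)^{2}\right) = -1135 + 142 \left(-228 - 6 \cdot 1443^{2} + 2888 + 2 \cdot 38 \cdot 1443^{2}\right) = -1135 + 142 \left(-228 - 12493494 + 2888 + 2 \cdot 38 \cdot 2082249\right) = -1135 + 142 \left(-228 - 12493494 + 2888 + 158250924\right) = -1135 + 142 \cdot 145760090 = -1135 + 20697932780 = 20697931645$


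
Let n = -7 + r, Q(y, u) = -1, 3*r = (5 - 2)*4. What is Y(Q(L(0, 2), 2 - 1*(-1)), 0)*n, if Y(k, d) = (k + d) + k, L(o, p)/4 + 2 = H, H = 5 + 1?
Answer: 6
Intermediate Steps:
r = 4 (r = ((5 - 2)*4)/3 = (3*4)/3 = (1/3)*12 = 4)
H = 6
L(o, p) = 16 (L(o, p) = -8 + 4*6 = -8 + 24 = 16)
n = -3 (n = -7 + 4 = -3)
Y(k, d) = d + 2*k (Y(k, d) = (d + k) + k = d + 2*k)
Y(Q(L(0, 2), 2 - 1*(-1)), 0)*n = (0 + 2*(-1))*(-3) = (0 - 2)*(-3) = -2*(-3) = 6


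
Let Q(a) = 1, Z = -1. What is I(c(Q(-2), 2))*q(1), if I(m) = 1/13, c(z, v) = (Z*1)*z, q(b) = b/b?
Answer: 1/13 ≈ 0.076923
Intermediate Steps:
q(b) = 1
c(z, v) = -z (c(z, v) = (-1*1)*z = -z)
I(m) = 1/13
I(c(Q(-2), 2))*q(1) = (1/13)*1 = 1/13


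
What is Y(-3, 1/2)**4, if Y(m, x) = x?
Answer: 1/16 ≈ 0.062500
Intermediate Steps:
Y(-3, 1/2)**4 = (1/2)**4 = 1/16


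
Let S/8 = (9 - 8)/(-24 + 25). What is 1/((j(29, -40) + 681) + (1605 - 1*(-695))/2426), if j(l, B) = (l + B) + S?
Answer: 1213/823564 ≈ 0.0014729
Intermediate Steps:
S = 8 (S = 8*((9 - 8)/(-24 + 25)) = 8*(1/1) = 8*(1*1) = 8*1 = 8)
j(l, B) = 8 + B + l (j(l, B) = (l + B) + 8 = (B + l) + 8 = 8 + B + l)
1/((j(29, -40) + 681) + (1605 - 1*(-695))/2426) = 1/(((8 - 40 + 29) + 681) + (1605 - 1*(-695))/2426) = 1/((-3 + 681) + (1605 + 695)*(1/2426)) = 1/(678 + 2300*(1/2426)) = 1/(678 + 1150/1213) = 1/(823564/1213) = 1213/823564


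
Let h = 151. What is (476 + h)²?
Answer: 393129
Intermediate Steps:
(476 + h)² = (476 + 151)² = 627² = 393129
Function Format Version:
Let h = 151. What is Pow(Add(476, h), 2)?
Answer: 393129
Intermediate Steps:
Pow(Add(476, h), 2) = Pow(Add(476, 151), 2) = Pow(627, 2) = 393129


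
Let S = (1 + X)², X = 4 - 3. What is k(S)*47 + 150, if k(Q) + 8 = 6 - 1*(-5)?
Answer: 291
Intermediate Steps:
X = 1
S = 4 (S = (1 + 1)² = 2² = 4)
k(Q) = 3 (k(Q) = -8 + (6 - 1*(-5)) = -8 + (6 + 5) = -8 + 11 = 3)
k(S)*47 + 150 = 3*47 + 150 = 141 + 150 = 291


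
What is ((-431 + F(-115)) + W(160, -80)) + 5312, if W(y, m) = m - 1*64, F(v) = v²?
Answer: 17962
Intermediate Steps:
W(y, m) = -64 + m (W(y, m) = m - 64 = -64 + m)
((-431 + F(-115)) + W(160, -80)) + 5312 = ((-431 + (-115)²) + (-64 - 80)) + 5312 = ((-431 + 13225) - 144) + 5312 = (12794 - 144) + 5312 = 12650 + 5312 = 17962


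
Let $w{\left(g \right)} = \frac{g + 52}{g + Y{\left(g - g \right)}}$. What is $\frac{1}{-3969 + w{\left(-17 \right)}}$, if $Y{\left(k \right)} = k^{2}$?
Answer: $- \frac{17}{67508} \approx -0.00025182$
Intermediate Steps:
$w{\left(g \right)} = \frac{52 + g}{g}$ ($w{\left(g \right)} = \frac{g + 52}{g + \left(g - g\right)^{2}} = \frac{52 + g}{g + 0^{2}} = \frac{52 + g}{g + 0} = \frac{52 + g}{g}$)
$\frac{1}{-3969 + w{\left(-17 \right)}} = \frac{1}{-3969 + \frac{52 - 17}{-17}} = \frac{1}{-3969 - \frac{35}{17}} = \frac{1}{- \frac{67508}{17}} = - \frac{17}{67508}$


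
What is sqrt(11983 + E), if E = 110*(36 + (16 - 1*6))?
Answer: sqrt(17043) ≈ 130.55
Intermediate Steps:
E = 5060 (E = 110*(36 + (16 - 6)) = 110*(36 + 10) = 110*46 = 5060)
sqrt(11983 + E) = sqrt(11983 + 5060) = sqrt(17043)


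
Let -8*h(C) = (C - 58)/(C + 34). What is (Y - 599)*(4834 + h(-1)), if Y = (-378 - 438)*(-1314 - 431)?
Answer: 1816492076435/264 ≈ 6.8806e+9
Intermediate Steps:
h(C) = -(-58 + C)/(8*(34 + C)) (h(C) = -(C - 58)/(8*(C + 34)) = -(-58 + C)/(8*(34 + C)))
Y = 1423920 (Y = -816*(-1745) = 1423920)
(Y - 599)*(4834 + h(-1)) = (1423920 - 599)*(4834 + (58 - 1*(-1))/(8*(34 - 1))) = 1423321*(4834 + (1/8)*(58 + 1)/33) = 1423321*(4834 + (1/8)*(1/33)*59) = 1423321*(4834 + 59/264) = 1423321*(1276235/264) = 1816492076435/264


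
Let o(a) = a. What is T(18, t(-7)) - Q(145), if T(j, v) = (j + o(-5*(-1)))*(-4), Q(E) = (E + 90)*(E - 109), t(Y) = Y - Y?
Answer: -8552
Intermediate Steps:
t(Y) = 0
Q(E) = (-109 + E)*(90 + E) (Q(E) = (90 + E)*(-109 + E) = (-109 + E)*(90 + E))
T(j, v) = -20 - 4*j (T(j, v) = (j - 5*(-1))*(-4) = (j + 5)*(-4) = (5 + j)*(-4) = -20 - 4*j)
T(18, t(-7)) - Q(145) = (-20 - 4*18) - (-9810 + 145² - 19*145) = (-20 - 72) - (-9810 + 21025 - 2755) = -92 - 1*8460 = -92 - 8460 = -8552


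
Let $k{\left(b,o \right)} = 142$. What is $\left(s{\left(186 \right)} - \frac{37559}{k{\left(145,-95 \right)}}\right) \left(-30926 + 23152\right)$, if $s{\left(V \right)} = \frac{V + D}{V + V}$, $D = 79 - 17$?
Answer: $\frac{6153121}{3} \approx 2.051 \cdot 10^{6}$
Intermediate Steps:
$D = 62$
$s{\left(V \right)} = \frac{62 + V}{2 V}$ ($s{\left(V \right)} = \frac{V + 62}{V + V} = \frac{62 + V}{2 V}$)
$\left(s{\left(186 \right)} - \frac{37559}{k{\left(145,-95 \right)}}\right) \left(-30926 + 23152\right) = \left(\frac{62 + 186}{2 \cdot 186} - \frac{37559}{142}\right) \left(-30926 + 23152\right) = \left(\frac{1}{2} \cdot \frac{1}{186} \cdot 248 - \frac{529}{2}\right) \left(-7774\right) = \left(\frac{2}{3} - \frac{529}{2}\right) \left(-7774\right) = \left(- \frac{1583}{6}\right) \left(-7774\right) = \frac{6153121}{3}$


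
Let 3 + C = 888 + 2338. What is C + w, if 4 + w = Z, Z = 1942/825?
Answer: 2657617/825 ≈ 3221.4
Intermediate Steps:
Z = 1942/825 (Z = 1942*(1/825) = 1942/825 ≈ 2.3539)
C = 3223 (C = -3 + (888 + 2338) = -3 + 3226 = 3223)
w = -1358/825 (w = -4 + 1942/825 = -1358/825 ≈ -1.6461)
C + w = 3223 - 1358/825 = 2657617/825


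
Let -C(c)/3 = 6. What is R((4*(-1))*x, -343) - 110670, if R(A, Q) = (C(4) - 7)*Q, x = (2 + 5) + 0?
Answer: -102095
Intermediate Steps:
x = 7 (x = 7 + 0 = 7)
C(c) = -18 (C(c) = -3*6 = -18)
R(A, Q) = -25*Q (R(A, Q) = (-18 - 7)*Q = -25*Q)
R((4*(-1))*x, -343) - 110670 = -25*(-343) - 110670 = 8575 - 110670 = -102095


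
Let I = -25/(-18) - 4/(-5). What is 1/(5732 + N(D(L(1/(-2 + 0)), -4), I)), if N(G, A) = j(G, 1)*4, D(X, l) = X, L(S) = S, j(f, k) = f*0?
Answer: 1/5732 ≈ 0.00017446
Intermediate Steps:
j(f, k) = 0
I = 197/90 (I = -25*(-1/18) - 4*(-1/5) = 25/18 + 4/5 = 197/90 ≈ 2.1889)
N(G, A) = 0 (N(G, A) = 0*4 = 0)
1/(5732 + N(D(L(1/(-2 + 0)), -4), I)) = 1/(5732 + 0) = 1/5732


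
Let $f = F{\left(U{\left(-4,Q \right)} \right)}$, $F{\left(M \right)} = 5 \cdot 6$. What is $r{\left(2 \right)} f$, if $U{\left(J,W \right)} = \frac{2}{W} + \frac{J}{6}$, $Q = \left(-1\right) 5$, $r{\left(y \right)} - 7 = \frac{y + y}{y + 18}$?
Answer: $216$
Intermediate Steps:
$r{\left(y \right)} = 7 + \frac{2 y}{18 + y}$ ($r{\left(y \right)} = 7 + \frac{y + y}{y + 18} = 7 + \frac{2 y}{18 + y}$)
$Q = -5$
$U{\left(J,W \right)} = \frac{2}{W} + \frac{J}{6}$ ($U{\left(J,W \right)} = \frac{2}{W} + J \frac{1}{6} = \frac{2}{W} + \frac{J}{6}$)
$F{\left(M \right)} = 30$
$f = 30$
$r{\left(2 \right)} f = \frac{9 \left(14 + 2\right)}{18 + 2} \cdot 30 = 9 \cdot \frac{1}{20} \cdot 16 \cdot 30 = \frac{36}{5} \cdot 30 = 216$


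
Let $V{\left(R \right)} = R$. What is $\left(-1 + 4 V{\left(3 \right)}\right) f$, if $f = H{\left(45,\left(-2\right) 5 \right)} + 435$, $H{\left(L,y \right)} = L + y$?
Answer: $5170$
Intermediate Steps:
$f = 470$ ($f = \left(45 - 10\right) + 435 = 35 + 435 = 470$)
$\left(-1 + 4 V{\left(3 \right)}\right) f = \left(-1 + 4 \cdot 3\right) 470 = \left(-1 + 12\right) 470 = 11 \cdot 470 = 5170$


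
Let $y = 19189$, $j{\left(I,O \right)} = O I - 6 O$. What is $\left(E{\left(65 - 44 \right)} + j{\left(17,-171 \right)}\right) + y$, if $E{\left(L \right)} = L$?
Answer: $17329$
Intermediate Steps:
$j{\left(I,O \right)} = - 6 O + I O$ ($j{\left(I,O \right)} = I O - 6 O = - 6 O + I O$)
$\left(E{\left(65 - 44 \right)} + j{\left(17,-171 \right)}\right) + y = \left(\left(65 - 44\right) - 171 \left(-6 + 17\right)\right) + 19189 = \left(21 - 1881\right) + 19189 = -1860 + 19189 = 17329$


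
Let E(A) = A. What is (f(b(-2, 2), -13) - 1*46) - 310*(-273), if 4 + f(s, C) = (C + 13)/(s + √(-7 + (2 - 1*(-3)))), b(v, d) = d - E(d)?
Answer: 84580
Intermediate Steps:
b(v, d) = 0 (b(v, d) = d - d = 0)
f(s, C) = -4 + (13 + C)/(s + I*√2) (f(s, C) = -4 + (C + 13)/(s + √(-7 + (2 - 1*(-3)))) = -4 + (13 + C)/(s + √(-7 + (2 + 3))) = -4 + (13 + C)/(s + √(-7 + 5)) = -4 + (13 + C)/(s + √(-2)) = -4 + (13 + C)/(s + I*√2))
(f(b(-2, 2), -13) - 1*46) - 310*(-273) = ((13 - 13 - 4*0 - 4*I*√2)/(0 + I*√2) - 1*46) - 310*(-273) = ((13 - 13 + 0 - 4*I*√2)/((I*√2)) - 46) + 84630 = ((-I*√2/2)*(-4*I*√2) - 46) + 84630 = (-4 - 46) + 84630 = -50 + 84630 = 84580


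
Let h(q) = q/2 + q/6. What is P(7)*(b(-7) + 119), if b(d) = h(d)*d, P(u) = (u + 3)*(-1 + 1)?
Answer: 0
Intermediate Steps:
h(q) = 2*q/3 (h(q) = q*(1/2) + q*(1/6) = q/2 + q/6 = 2*q/3)
P(u) = 0 (P(u) = (3 + u)*0 = 0)
b(d) = 2*d**2/3 (b(d) = (2*d/3)*d = 2*d**2/3)
P(7)*(b(-7) + 119) = 0*((2/3)*(-7)**2 + 119) = 0*((2/3)*49 + 119) = 0*(98/3 + 119) = 0*(455/3) = 0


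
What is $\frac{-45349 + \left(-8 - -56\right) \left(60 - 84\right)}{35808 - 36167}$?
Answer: $\frac{46501}{359} \approx 129.53$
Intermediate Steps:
$\frac{-45349 + \left(-8 - -56\right) \left(60 - 84\right)}{35808 - 36167} = \frac{-45349 + \left(-8 + 56\right) \left(-24\right)}{-359} = \left(-45349 + 48 \left(-24\right)\right) \left(- \frac{1}{359}\right) = \left(-45349 - 1152\right) \left(- \frac{1}{359}\right) = \left(-46501\right) \left(- \frac{1}{359}\right) = \frac{46501}{359}$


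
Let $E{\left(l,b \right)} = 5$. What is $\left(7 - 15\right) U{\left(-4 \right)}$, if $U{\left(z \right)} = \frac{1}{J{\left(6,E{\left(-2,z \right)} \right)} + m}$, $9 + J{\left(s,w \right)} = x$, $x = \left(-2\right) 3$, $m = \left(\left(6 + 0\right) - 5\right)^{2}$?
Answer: $\frac{4}{7} \approx 0.57143$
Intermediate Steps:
$m = 1$ ($m = \left(6 - 5\right)^{2} = 1^{2} = 1$)
$x = -6$
$J{\left(s,w \right)} = -15$ ($J{\left(s,w \right)} = -9 - 6 = -15$)
$U{\left(z \right)} = - \frac{1}{14}$ ($U{\left(z \right)} = \frac{1}{-15 + 1} = \frac{1}{-14} = - \frac{1}{14}$)
$\left(7 - 15\right) U{\left(-4 \right)} = \left(7 - 15\right) \left(- \frac{1}{14}\right) = \left(-8\right) \left(- \frac{1}{14}\right) = \frac{4}{7}$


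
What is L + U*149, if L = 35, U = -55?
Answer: -8160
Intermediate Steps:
L + U*149 = 35 - 55*149 = 35 - 8195 = -8160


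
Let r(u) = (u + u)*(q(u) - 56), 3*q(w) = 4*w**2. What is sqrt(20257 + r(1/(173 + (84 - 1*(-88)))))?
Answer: sqrt(286975319685545)/119025 ≈ 142.33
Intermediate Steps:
q(w) = 4*w**2/3 (q(w) = (4*w**2)/3 = 4*w**2/3)
r(u) = 2*u*(-56 + 4*u**2/3) (r(u) = (u + u)*(4*u**2/3 - 56) = (2*u)*(-56 + 4*u**2/3) = 2*u*(-56 + 4*u**2/3))
sqrt(20257 + r(1/(173 + (84 - 1*(-88))))) = sqrt(20257 + 8*(-42 + (1/(173 + (84 - 1*(-88))))**2)/(3*(173 + (84 - 1*(-88))))) = sqrt(20257 + 8*(-42 + (1/(173 + (84 + 88)))**2)/(3*(173 + (84 + 88)))) = sqrt(20257 + 8*(-42 + (1/(173 + 172))**2)/(3*(173 + 172))) = sqrt(20257 + (8/3)*(-42 + (1/345)**2)/345) = sqrt(20257 + (8/3)*(1/345)*(-42 + (1/345)**2)) = sqrt(20257 + (8/3)*(1/345)*(-42 + 1/119025)) = sqrt(20257 + (8/3)*(1/345)*(-4999049/119025)) = sqrt(20257 - 39992392/123190875) = sqrt(2495437562483/123190875) = sqrt(286975319685545)/119025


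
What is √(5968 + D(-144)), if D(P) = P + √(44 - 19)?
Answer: √5829 ≈ 76.348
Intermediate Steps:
D(P) = 5 + P (D(P) = P + √25 = P + 5 = 5 + P)
√(5968 + D(-144)) = √(5968 + (5 - 144)) = √(5968 - 139) = √5829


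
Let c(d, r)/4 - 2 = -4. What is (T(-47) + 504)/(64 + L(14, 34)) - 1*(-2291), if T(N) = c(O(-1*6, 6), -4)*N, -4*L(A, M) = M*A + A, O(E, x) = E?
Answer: 266287/117 ≈ 2276.0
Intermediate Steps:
c(d, r) = -8 (c(d, r) = 8 + 4*(-4) = 8 - 16 = -8)
L(A, M) = -A/4 - A*M/4 (L(A, M) = -(M*A + A)/4 = -(A*M + A)/4 = -(A + A*M)/4 = -A/4 - A*M/4)
T(N) = -8*N
(T(-47) + 504)/(64 + L(14, 34)) - 1*(-2291) = (-8*(-47) + 504)/(64 - ¼*14*(1 + 34)) - 1*(-2291) = (376 + 504)/(64 - ¼*14*35) + 2291 = 880/(64 - 245/2) + 2291 = 880/(-117/2) + 2291 = 880*(-2/117) + 2291 = -1760/117 + 2291 = 266287/117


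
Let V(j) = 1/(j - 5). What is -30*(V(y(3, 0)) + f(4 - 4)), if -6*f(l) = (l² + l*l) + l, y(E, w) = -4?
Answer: 10/3 ≈ 3.3333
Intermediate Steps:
V(j) = 1/(-5 + j)
f(l) = -l²/3 - l/6 (f(l) = -((l² + l*l) + l)/6 = -((l² + l²) + l)/6 = -(2*l² + l)/6 = -(l + 2*l²)/6 = -l²/3 - l/6)
-30*(V(y(3, 0)) + f(4 - 4)) = -30*(1/(-5 - 4) - (4 - 4)*(1 + 2*(4 - 4))/6) = -30*(1/(-9) - ⅙*0*(1 + 2*0)) = -30*(-⅑ - ⅙*0*(1 + 0)) = -30*(-⅑ - ⅙*0*1) = -30*(-⅑ + 0) = -30*(-⅑) = 10/3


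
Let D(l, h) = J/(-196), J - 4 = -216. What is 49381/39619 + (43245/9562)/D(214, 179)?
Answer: 15568351223/2868336362 ≈ 5.4277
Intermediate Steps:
J = -212 (J = 4 - 216 = -212)
D(l, h) = 53/49 (D(l, h) = -212/(-196) = -212*(-1/196) = 53/49)
49381/39619 + (43245/9562)/D(214, 179) = 49381/39619 + (43245/9562)/(53/49) = 49381*(1/39619) + (43245*(1/9562))*(49/53) = 49381/39619 + (43245/9562)*(49/53) = 49381/39619 + 302715/72398 = 15568351223/2868336362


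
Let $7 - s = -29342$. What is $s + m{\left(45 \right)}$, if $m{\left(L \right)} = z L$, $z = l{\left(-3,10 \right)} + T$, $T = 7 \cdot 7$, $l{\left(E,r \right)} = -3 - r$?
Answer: $30969$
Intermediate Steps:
$s = 29349$ ($s = 7 - -29342 = 7 + 29342 = 29349$)
$T = 49$
$z = 36$ ($z = \left(-3 - 10\right) + 49 = -13 + 49 = 36$)
$m{\left(L \right)} = 36 L$
$s + m{\left(45 \right)} = 29349 + 36 \cdot 45 = 29349 + 1620 = 30969$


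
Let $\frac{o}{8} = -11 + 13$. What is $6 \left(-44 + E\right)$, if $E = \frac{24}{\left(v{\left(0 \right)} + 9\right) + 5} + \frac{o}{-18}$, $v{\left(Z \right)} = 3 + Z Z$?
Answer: $- \frac{13304}{51} \approx -260.86$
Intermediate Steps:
$v{\left(Z \right)} = 3 + Z^{2}$
$o = 16$ ($o = 8 \left(-11 + 13\right) = 8 \cdot 2 = 16$)
$E = \frac{80}{153}$ ($E = \frac{24}{\left(\left(3 + 0^{2}\right) + 9\right) + 5} + \frac{16}{-18} = \frac{24}{\left(\left(3 + 0\right) + 9\right) + 5} + 16 \left(- \frac{1}{18}\right) = \frac{24}{\left(3 + 9\right) + 5} - \frac{8}{9} = \frac{24}{12 + 5} - \frac{8}{9} = \frac{24}{17} - \frac{8}{9} = \frac{80}{153} \approx 0.52288$)
$6 \left(-44 + E\right) = 6 \left(-44 + \frac{80}{153}\right) = 6 \left(- \frac{6652}{153}\right) = - \frac{13304}{51}$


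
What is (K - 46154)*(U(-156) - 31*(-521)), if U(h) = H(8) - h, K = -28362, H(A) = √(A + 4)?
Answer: -1215132412 - 149032*√3 ≈ -1.2154e+9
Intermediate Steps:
H(A) = √(4 + A)
U(h) = -h + 2*√3 (U(h) = √(4 + 8) - h = √12 - h = 2*√3 - h = -h + 2*√3)
(K - 46154)*(U(-156) - 31*(-521)) = (-28362 - 46154)*((-1*(-156) + 2*√3) - 31*(-521)) = -74516*((156 + 2*√3) + 16151) = -74516*(16307 + 2*√3) = -1215132412 - 149032*√3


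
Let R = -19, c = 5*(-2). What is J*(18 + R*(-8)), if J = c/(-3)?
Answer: 1700/3 ≈ 566.67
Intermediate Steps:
c = -10
J = 10/3 (J = -10/(-3) = -10*(-⅓) = 10/3 ≈ 3.3333)
J*(18 + R*(-8)) = 10*(18 - 19*(-8))/3 = 10*(18 + 152)/3 = (10/3)*170 = 1700/3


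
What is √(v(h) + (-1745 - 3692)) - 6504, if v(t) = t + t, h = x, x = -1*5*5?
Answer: -6504 + I*√5487 ≈ -6504.0 + 74.074*I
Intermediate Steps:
x = -25 (x = -5*5 = -25)
h = -25
v(t) = 2*t
√(v(h) + (-1745 - 3692)) - 6504 = √(2*(-25) + (-1745 - 3692)) - 6504 = √(-50 - 5437) - 6504 = √(-5487) - 6504 = I*√5487 - 6504 = -6504 + I*√5487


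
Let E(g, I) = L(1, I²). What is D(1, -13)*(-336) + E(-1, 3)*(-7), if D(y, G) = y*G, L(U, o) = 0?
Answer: 4368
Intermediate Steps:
E(g, I) = 0
D(y, G) = G*y
D(1, -13)*(-336) + E(-1, 3)*(-7) = -13*1*(-336) + 0*(-7) = -13*(-336) + 0 = 4368 + 0 = 4368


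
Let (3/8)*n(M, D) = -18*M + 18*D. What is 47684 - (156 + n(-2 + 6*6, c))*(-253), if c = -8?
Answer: -422896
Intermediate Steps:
n(M, D) = -48*M + 48*D (n(M, D) = 8*(-18*M + 18*D)/3 = -48*M + 48*D)
47684 - (156 + n(-2 + 6*6, c))*(-253) = 47684 - (156 + (-48*(-2 + 6*6) + 48*(-8)))*(-253) = 47684 - (156 + (-48*(-2 + 36) - 384))*(-253) = 47684 - (156 + (-48*34 - 384))*(-253) = 47684 - (156 + (-1632 - 384))*(-253) = 47684 - (156 - 2016)*(-253) = 47684 - (-1860)*(-253) = 47684 - 1*470580 = 47684 - 470580 = -422896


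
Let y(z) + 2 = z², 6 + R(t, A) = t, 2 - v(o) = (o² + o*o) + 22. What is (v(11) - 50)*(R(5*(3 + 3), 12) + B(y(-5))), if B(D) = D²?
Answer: -172536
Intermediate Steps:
v(o) = -20 - 2*o² (v(o) = 2 - ((o² + o*o) + 22) = 2 - ((o² + o²) + 22) = 2 - (2*o² + 22) = 2 - (22 + 2*o²) = 2 + (-22 - 2*o²) = -20 - 2*o²)
R(t, A) = -6 + t
y(z) = -2 + z²
(v(11) - 50)*(R(5*(3 + 3), 12) + B(y(-5))) = ((-20 - 2*11²) - 50)*((-6 + 5*(3 + 3)) + (-2 + (-5)²)²) = ((-20 - 2*121) - 50)*((-6 + 5*6) + (-2 + 25)²) = ((-20 - 242) - 50)*((-6 + 30) + 23²) = (-262 - 50)*(24 + 529) = -312*553 = -172536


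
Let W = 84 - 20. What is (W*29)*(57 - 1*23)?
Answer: 63104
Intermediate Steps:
W = 64
(W*29)*(57 - 1*23) = (64*29)*(57 - 1*23) = 1856*(57 - 23) = 1856*34 = 63104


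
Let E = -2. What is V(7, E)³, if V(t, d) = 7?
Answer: 343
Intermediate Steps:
V(7, E)³ = 7³ = 343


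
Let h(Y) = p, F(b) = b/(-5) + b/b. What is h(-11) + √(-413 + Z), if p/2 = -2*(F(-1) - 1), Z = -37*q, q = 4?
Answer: -⅘ + I*√561 ≈ -0.8 + 23.685*I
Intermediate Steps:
F(b) = 1 - b/5 (F(b) = b*(-⅕) + 1 = -b/5 + 1 = 1 - b/5)
Z = -148 (Z = -37*4 = -148)
p = -⅘ (p = 2*(-2*((1 - ⅕*(-1)) - 1)) = 2*(-2*((1 + ⅕) - 1)) = 2*(-2*(6/5 - 1)) = 2*(-2*⅕) = 2*(-⅖) = -⅘ ≈ -0.80000)
h(Y) = -⅘
h(-11) + √(-413 + Z) = -⅘ + √(-413 - 148) = -⅘ + √(-561) = -⅘ + I*√561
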